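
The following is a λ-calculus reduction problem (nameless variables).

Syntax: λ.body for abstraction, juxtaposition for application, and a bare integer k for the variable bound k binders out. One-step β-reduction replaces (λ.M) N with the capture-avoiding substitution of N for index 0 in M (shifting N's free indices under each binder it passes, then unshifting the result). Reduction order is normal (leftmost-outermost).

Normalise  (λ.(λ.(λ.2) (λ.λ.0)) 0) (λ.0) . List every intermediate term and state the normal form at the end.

Answer: normal form = λ.0  (in 3 steps)

Derivation:
  start: (λ.(λ.(λ.2) (λ.λ.0)) 0) (λ.0)
  [1] (λ.(λ.λ.0) (λ.λ.0)) (λ.0)
  [2] (λ.λ.0) (λ.λ.0)
  [3] λ.0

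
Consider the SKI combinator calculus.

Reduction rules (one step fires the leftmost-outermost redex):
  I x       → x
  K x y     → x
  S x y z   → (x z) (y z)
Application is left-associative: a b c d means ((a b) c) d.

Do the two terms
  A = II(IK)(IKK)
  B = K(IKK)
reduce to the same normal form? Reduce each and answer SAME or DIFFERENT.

Term A:
  start: II(IK)(IKK)
  [1] I(IK)(IKK)
  [2] IK(IKK)
  [3] K(IKK)
  [4] K(KK)

Term B:
  start: K(IKK)
  [1] K(KK)

Answer: SAME — A ⇓ K(KK), B ⇓ K(KK)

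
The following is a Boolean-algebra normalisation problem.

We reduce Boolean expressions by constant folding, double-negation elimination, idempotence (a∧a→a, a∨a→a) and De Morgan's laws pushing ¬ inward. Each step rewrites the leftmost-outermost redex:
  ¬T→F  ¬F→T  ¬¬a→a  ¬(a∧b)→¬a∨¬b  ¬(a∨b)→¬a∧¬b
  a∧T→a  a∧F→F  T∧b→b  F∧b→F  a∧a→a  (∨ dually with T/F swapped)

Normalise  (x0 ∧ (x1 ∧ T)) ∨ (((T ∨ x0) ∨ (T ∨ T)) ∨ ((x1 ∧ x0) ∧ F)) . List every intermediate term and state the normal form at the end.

  start: (x0 ∧ (x1 ∧ T)) ∨ (((T ∨ x0) ∨ (T ∨ T)) ∨ ((x1 ∧ x0) ∧ F))
  step 1: (x0 ∧ x1) ∨ (((T ∨ x0) ∨ (T ∨ T)) ∨ ((x1 ∧ x0) ∧ F))
  step 2: (x0 ∧ x1) ∨ ((T ∨ (T ∨ T)) ∨ ((x1 ∧ x0) ∧ F))
  step 3: (x0 ∧ x1) ∨ (T ∨ ((x1 ∧ x0) ∧ F))
  step 4: (x0 ∧ x1) ∨ T
  step 5: T

Answer: normal form = T  (in 5 steps)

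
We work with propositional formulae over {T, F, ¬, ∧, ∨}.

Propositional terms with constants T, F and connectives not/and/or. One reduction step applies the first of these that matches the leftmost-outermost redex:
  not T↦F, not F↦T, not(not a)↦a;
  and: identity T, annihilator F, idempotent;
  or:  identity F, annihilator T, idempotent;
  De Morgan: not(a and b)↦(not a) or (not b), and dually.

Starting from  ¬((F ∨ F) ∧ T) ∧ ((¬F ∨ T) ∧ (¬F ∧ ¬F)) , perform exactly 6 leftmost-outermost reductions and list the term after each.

  start: ¬((F ∨ F) ∧ T) ∧ ((¬F ∨ T) ∧ (¬F ∧ ¬F))
  step 1: (¬(F ∨ F) ∨ ¬T) ∧ ((¬F ∨ T) ∧ (¬F ∧ ¬F))
  step 2: ((¬F ∧ ¬F) ∨ ¬T) ∧ ((¬F ∨ T) ∧ (¬F ∧ ¬F))
  step 3: (¬F ∨ ¬T) ∧ ((¬F ∨ T) ∧ (¬F ∧ ¬F))
  step 4: (T ∨ ¬T) ∧ ((¬F ∨ T) ∧ (¬F ∧ ¬F))
  step 5: T ∧ ((¬F ∨ T) ∧ (¬F ∧ ¬F))
  step 6: (¬F ∨ T) ∧ (¬F ∧ ¬F)

Answer: after 6 steps: (¬F ∨ T) ∧ (¬F ∧ ¬F)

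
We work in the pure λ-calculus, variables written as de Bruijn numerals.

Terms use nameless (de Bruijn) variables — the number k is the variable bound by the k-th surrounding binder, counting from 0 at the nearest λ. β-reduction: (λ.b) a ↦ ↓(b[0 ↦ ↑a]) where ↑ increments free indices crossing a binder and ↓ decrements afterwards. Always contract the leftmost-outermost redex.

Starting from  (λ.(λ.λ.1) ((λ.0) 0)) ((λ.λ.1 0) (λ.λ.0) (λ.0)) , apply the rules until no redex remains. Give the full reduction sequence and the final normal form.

  start: (λ.(λ.λ.1) ((λ.0) 0)) ((λ.λ.1 0) (λ.λ.0) (λ.0))
  →1  (λ.λ.1) ((λ.0) ((λ.λ.1 0) (λ.λ.0) (λ.0)))
  →2  λ.(λ.0) ((λ.λ.1 0) (λ.λ.0) (λ.0))
  →3  λ.(λ.λ.1 0) (λ.λ.0) (λ.0)
  →4  λ.(λ.(λ.λ.0) 0) (λ.0)
  →5  λ.(λ.λ.0) (λ.0)
  →6  λ.λ.0

Answer: normal form = λ.λ.0  (in 6 steps)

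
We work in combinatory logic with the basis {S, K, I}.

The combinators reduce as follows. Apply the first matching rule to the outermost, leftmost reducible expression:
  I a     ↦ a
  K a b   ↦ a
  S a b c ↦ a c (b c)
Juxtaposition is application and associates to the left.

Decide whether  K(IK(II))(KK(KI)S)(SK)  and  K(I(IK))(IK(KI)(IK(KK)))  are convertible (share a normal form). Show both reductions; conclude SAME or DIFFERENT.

Answer: DIFFERENT — A ⇓ I, B ⇓ K

Derivation:
Term A:
  start: K(IK(II))(KK(KI)S)(SK)
  [1] IK(II)(SK)
  [2] K(II)(SK)
  [3] II
  [4] I

Term B:
  start: K(I(IK))(IK(KI)(IK(KK)))
  [1] I(IK)
  [2] IK
  [3] K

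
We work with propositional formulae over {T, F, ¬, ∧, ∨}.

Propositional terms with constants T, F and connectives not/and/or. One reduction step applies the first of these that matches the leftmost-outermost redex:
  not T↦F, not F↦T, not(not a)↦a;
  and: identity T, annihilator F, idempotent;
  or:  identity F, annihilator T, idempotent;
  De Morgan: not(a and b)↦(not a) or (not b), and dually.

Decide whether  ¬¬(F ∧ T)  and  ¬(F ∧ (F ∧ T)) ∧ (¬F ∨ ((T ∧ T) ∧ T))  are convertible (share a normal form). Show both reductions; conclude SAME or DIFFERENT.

Term A:
  start: ¬¬(F ∧ T)
  [1] F ∧ T
  [2] F

Term B:
  start: ¬(F ∧ (F ∧ T)) ∧ (¬F ∨ ((T ∧ T) ∧ T))
  [1] (¬F ∨ ¬(F ∧ T)) ∧ (¬F ∨ ((T ∧ T) ∧ T))
  [2] (T ∨ ¬(F ∧ T)) ∧ (¬F ∨ ((T ∧ T) ∧ T))
  [3] T ∧ (¬F ∨ ((T ∧ T) ∧ T))
  [4] ¬F ∨ ((T ∧ T) ∧ T)
  [5] T ∨ ((T ∧ T) ∧ T)
  [6] T

Answer: DIFFERENT — A ⇓ F, B ⇓ T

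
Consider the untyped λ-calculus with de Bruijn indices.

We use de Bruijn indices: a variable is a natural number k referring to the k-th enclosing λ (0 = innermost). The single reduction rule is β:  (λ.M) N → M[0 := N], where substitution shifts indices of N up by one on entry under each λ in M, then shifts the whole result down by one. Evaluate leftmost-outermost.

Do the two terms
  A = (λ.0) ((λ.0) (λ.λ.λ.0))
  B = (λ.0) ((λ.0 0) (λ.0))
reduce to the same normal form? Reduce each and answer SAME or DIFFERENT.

Term A:
  start: (λ.0) ((λ.0) (λ.λ.λ.0))
  step 1: (λ.0) (λ.λ.λ.0)
  step 2: λ.λ.λ.0

Term B:
  start: (λ.0) ((λ.0 0) (λ.0))
  step 1: (λ.0 0) (λ.0)
  step 2: (λ.0) (λ.0)
  step 3: λ.0

Answer: DIFFERENT — A ⇓ λ.λ.λ.0, B ⇓ λ.0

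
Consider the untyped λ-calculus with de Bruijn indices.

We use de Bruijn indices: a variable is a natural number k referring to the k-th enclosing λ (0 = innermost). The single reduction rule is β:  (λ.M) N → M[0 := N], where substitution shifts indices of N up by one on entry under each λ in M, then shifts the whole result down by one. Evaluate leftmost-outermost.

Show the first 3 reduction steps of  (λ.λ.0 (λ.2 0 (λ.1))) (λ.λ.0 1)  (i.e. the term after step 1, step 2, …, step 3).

Answer: after 3 steps: λ.0 (λ.(λ.1) 0)

Derivation:
  start: (λ.λ.0 (λ.2 0 (λ.1))) (λ.λ.0 1)
  [1] λ.0 (λ.(λ.λ.0 1) 0 (λ.1))
  [2] λ.0 (λ.(λ.0 1) (λ.1))
  [3] λ.0 (λ.(λ.1) 0)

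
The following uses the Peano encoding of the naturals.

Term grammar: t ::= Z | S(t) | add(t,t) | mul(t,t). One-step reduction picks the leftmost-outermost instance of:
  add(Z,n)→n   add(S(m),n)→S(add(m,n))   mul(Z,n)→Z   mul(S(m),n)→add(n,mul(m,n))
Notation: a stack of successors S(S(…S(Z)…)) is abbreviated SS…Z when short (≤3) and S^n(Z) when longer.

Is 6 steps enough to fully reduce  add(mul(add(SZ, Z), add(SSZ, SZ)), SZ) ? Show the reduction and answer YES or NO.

Answer: NO — after 6 steps the term is S(add(add(S(add(Z, SZ)), mul(add(Z, Z), add(SSZ, SZ))), SZ)), not yet normal

Derivation:
  start: add(mul(add(SZ, Z), add(SSZ, SZ)), SZ)
  →1  add(mul(S(add(Z, Z)), add(SSZ, SZ)), SZ)
  →2  add(add(add(SSZ, SZ), mul(add(Z, Z), add(SSZ, SZ))), SZ)
  →3  add(add(S(add(SZ, SZ)), mul(add(Z, Z), add(SSZ, SZ))), SZ)
  →4  add(S(add(add(SZ, SZ), mul(add(Z, Z), add(SSZ, SZ)))), SZ)
  →5  S(add(add(add(SZ, SZ), mul(add(Z, Z), add(SSZ, SZ))), SZ))
  →6  S(add(add(S(add(Z, SZ)), mul(add(Z, Z), add(SSZ, SZ))), SZ))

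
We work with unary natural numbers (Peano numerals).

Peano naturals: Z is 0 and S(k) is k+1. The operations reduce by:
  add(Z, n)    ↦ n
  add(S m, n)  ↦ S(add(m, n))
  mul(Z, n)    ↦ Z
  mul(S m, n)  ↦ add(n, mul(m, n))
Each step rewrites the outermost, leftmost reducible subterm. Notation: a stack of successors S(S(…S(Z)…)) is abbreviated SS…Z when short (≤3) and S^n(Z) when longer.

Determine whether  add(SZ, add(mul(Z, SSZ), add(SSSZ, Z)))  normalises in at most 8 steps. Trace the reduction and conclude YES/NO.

Answer: YES — reaches normal form S^4(Z) in 8 ≤ 8 steps

Reduction:
  start: add(SZ, add(mul(Z, SSZ), add(SSSZ, Z)))
  step 1: S(add(Z, add(mul(Z, SSZ), add(SSSZ, Z))))
  step 2: S(add(mul(Z, SSZ), add(SSSZ, Z)))
  step 3: S(add(Z, add(SSSZ, Z)))
  step 4: S(add(SSSZ, Z))
  step 5: S(S(add(SSZ, Z)))
  step 6: S(S(S(add(SZ, Z))))
  step 7: S(S(S(S(add(Z, Z)))))
  step 8: S^4(Z)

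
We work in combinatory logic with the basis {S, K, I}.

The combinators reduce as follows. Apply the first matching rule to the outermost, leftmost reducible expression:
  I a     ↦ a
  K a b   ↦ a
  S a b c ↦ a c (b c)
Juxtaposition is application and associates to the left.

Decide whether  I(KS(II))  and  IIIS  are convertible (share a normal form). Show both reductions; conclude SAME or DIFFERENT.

Term A:
  start: I(KS(II))
  [1] KS(II)
  [2] S

Term B:
  start: IIIS
  [1] IIS
  [2] IS
  [3] S

Answer: SAME — A ⇓ S, B ⇓ S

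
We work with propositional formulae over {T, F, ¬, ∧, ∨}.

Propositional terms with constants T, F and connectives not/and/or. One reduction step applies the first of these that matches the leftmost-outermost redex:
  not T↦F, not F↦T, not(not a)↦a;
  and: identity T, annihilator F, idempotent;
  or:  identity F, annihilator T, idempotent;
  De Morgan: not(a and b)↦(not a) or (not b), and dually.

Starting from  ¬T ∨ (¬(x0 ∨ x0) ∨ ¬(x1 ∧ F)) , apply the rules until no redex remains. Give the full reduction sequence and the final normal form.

  start: ¬T ∨ (¬(x0 ∨ x0) ∨ ¬(x1 ∧ F))
  [1] F ∨ (¬(x0 ∨ x0) ∨ ¬(x1 ∧ F))
  [2] ¬(x0 ∨ x0) ∨ ¬(x1 ∧ F)
  [3] (¬x0 ∧ ¬x0) ∨ ¬(x1 ∧ F)
  [4] ¬x0 ∨ ¬(x1 ∧ F)
  [5] ¬x0 ∨ (¬x1 ∨ ¬F)
  [6] ¬x0 ∨ (¬x1 ∨ T)
  [7] ¬x0 ∨ T
  [8] T

Answer: normal form = T  (in 8 steps)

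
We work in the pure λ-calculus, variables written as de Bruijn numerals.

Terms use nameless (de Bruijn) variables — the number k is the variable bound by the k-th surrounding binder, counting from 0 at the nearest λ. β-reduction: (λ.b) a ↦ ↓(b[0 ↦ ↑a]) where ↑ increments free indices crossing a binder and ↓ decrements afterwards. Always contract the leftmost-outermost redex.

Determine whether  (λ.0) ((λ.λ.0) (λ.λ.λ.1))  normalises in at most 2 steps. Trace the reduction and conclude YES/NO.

Answer: YES — reaches normal form λ.0 in 2 ≤ 2 steps

Working:
  start: (λ.0) ((λ.λ.0) (λ.λ.λ.1))
  [1] (λ.λ.0) (λ.λ.λ.1)
  [2] λ.0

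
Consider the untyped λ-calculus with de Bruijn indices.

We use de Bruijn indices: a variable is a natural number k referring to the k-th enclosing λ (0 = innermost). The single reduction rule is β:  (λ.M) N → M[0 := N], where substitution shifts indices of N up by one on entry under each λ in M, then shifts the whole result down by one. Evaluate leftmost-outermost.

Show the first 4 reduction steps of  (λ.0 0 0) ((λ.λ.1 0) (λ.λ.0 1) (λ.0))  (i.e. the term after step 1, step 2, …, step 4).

Answer: after 4 steps: (λ.0 (λ.0)) ((λ.λ.1 0) (λ.λ.0 1) (λ.0)) ((λ.λ.1 0) (λ.λ.0 1) (λ.0))

Reduction:
  start: (λ.0 0 0) ((λ.λ.1 0) (λ.λ.0 1) (λ.0))
  →1  (λ.λ.1 0) (λ.λ.0 1) (λ.0) ((λ.λ.1 0) (λ.λ.0 1) (λ.0)) ((λ.λ.1 0) (λ.λ.0 1) (λ.0))
  →2  (λ.(λ.λ.0 1) 0) (λ.0) ((λ.λ.1 0) (λ.λ.0 1) (λ.0)) ((λ.λ.1 0) (λ.λ.0 1) (λ.0))
  →3  (λ.λ.0 1) (λ.0) ((λ.λ.1 0) (λ.λ.0 1) (λ.0)) ((λ.λ.1 0) (λ.λ.0 1) (λ.0))
  →4  (λ.0 (λ.0)) ((λ.λ.1 0) (λ.λ.0 1) (λ.0)) ((λ.λ.1 0) (λ.λ.0 1) (λ.0))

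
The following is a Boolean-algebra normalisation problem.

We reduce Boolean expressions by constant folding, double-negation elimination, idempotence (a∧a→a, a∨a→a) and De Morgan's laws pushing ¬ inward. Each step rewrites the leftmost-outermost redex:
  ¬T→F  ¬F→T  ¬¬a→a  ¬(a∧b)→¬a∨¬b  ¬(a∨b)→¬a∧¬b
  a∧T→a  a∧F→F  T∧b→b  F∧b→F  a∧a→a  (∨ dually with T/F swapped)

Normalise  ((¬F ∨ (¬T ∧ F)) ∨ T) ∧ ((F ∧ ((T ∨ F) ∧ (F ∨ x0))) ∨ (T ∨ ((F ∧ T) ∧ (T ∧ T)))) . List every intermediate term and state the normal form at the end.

  start: ((¬F ∨ (¬T ∧ F)) ∨ T) ∧ ((F ∧ ((T ∨ F) ∧ (F ∨ x0))) ∨ (T ∨ ((F ∧ T) ∧ (T ∧ T))))
  [1] T ∧ ((F ∧ ((T ∨ F) ∧ (F ∨ x0))) ∨ (T ∨ ((F ∧ T) ∧ (T ∧ T))))
  [2] (F ∧ ((T ∨ F) ∧ (F ∨ x0))) ∨ (T ∨ ((F ∧ T) ∧ (T ∧ T)))
  [3] F ∨ (T ∨ ((F ∧ T) ∧ (T ∧ T)))
  [4] T ∨ ((F ∧ T) ∧ (T ∧ T))
  [5] T

Answer: normal form = T  (in 5 steps)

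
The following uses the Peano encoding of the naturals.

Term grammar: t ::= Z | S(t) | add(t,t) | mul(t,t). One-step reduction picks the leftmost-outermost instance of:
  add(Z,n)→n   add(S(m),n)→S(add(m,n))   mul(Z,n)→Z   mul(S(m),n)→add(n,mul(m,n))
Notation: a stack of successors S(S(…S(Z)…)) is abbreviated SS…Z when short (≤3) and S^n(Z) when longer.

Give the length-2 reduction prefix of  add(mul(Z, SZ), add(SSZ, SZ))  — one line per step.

Answer: after 2 steps: add(SSZ, SZ)

Working:
  start: add(mul(Z, SZ), add(SSZ, SZ))
  →1  add(Z, add(SSZ, SZ))
  →2  add(SSZ, SZ)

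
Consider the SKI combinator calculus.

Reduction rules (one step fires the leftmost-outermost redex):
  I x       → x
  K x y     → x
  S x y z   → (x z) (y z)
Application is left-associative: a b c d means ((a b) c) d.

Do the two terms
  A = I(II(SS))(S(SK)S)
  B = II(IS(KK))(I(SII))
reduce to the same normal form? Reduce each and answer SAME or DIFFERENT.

Term A:
  start: I(II(SS))(S(SK)S)
  →1  II(SS)(S(SK)S)
  →2  I(SS)(S(SK)S)
  →3  SS(S(SK)S)

Term B:
  start: II(IS(KK))(I(SII))
  →1  I(IS(KK))(I(SII))
  →2  IS(KK)(I(SII))
  →3  S(KK)(I(SII))
  →4  S(KK)(SII)

Answer: DIFFERENT — A ⇓ SS(S(SK)S), B ⇓ S(KK)(SII)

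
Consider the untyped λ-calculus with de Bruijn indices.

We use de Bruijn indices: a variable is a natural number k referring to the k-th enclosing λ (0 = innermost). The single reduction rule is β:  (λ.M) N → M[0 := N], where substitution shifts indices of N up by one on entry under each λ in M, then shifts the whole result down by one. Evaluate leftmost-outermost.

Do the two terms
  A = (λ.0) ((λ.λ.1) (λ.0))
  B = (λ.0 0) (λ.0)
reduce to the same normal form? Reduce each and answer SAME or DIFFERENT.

Term A:
  start: (λ.0) ((λ.λ.1) (λ.0))
  [1] (λ.λ.1) (λ.0)
  [2] λ.λ.0

Term B:
  start: (λ.0 0) (λ.0)
  [1] (λ.0) (λ.0)
  [2] λ.0

Answer: DIFFERENT — A ⇓ λ.λ.0, B ⇓ λ.0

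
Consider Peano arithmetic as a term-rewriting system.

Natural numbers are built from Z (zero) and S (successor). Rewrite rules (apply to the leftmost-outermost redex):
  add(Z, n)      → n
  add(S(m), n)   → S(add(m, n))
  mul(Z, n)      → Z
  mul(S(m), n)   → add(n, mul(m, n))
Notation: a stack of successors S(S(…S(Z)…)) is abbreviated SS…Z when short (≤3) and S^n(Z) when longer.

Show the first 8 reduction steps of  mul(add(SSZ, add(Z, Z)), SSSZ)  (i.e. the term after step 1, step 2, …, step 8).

  start: mul(add(SSZ, add(Z, Z)), SSSZ)
  →1  mul(S(add(SZ, add(Z, Z))), SSSZ)
  →2  add(SSSZ, mul(add(SZ, add(Z, Z)), SSSZ))
  →3  S(add(SSZ, mul(add(SZ, add(Z, Z)), SSSZ)))
  →4  S(S(add(SZ, mul(add(SZ, add(Z, Z)), SSSZ))))
  →5  S(S(S(add(Z, mul(add(SZ, add(Z, Z)), SSSZ)))))
  →6  S(S(S(mul(add(SZ, add(Z, Z)), SSSZ))))
  →7  S(S(S(mul(S(add(Z, add(Z, Z))), SSSZ))))
  →8  S(S(S(add(SSSZ, mul(add(Z, add(Z, Z)), SSSZ)))))

Answer: after 8 steps: S(S(S(add(SSSZ, mul(add(Z, add(Z, Z)), SSSZ)))))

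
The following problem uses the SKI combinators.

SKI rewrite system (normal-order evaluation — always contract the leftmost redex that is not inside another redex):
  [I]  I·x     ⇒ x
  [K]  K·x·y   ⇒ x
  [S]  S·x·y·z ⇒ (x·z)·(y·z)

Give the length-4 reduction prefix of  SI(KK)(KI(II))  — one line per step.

  start: SI(KK)(KI(II))
  [1] I(KI(II))(KK(KI(II)))
  [2] KI(II)(KK(KI(II)))
  [3] I(KK(KI(II)))
  [4] KK(KI(II))

Answer: after 4 steps: KK(KI(II))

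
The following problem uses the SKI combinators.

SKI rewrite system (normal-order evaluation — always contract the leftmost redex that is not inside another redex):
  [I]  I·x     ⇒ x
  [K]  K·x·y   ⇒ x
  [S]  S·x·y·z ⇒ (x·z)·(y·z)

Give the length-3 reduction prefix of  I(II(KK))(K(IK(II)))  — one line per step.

Answer: after 3 steps: KK(K(IK(II)))

Derivation:
  start: I(II(KK))(K(IK(II)))
  [1] II(KK)(K(IK(II)))
  [2] I(KK)(K(IK(II)))
  [3] KK(K(IK(II)))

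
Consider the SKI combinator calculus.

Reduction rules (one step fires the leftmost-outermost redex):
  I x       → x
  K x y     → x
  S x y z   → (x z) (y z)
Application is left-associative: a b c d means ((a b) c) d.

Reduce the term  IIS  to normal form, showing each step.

  start: IIS
  step 1: IS
  step 2: S

Answer: normal form = S  (in 2 steps)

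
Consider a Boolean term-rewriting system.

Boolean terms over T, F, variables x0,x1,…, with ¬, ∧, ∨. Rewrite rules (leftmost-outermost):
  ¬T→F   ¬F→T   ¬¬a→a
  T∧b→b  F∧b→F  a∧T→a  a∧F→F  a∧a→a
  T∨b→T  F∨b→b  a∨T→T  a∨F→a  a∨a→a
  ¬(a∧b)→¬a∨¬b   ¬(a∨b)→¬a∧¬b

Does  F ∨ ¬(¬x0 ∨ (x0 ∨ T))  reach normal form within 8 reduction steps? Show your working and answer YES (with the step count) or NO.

Answer: YES — reaches normal form F in 7 ≤ 8 steps

Reduction:
  start: F ∨ ¬(¬x0 ∨ (x0 ∨ T))
  [1] ¬(¬x0 ∨ (x0 ∨ T))
  [2] ¬¬x0 ∧ ¬(x0 ∨ T)
  [3] x0 ∧ ¬(x0 ∨ T)
  [4] x0 ∧ (¬x0 ∧ ¬T)
  [5] x0 ∧ (¬x0 ∧ F)
  [6] x0 ∧ F
  [7] F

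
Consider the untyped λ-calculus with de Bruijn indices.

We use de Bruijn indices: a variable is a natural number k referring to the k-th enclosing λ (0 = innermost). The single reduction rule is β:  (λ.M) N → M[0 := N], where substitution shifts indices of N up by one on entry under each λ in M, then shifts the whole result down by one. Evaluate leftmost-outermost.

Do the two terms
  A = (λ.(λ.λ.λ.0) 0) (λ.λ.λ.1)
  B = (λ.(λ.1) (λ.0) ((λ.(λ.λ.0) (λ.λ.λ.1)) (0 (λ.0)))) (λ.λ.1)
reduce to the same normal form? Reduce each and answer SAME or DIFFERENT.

Term A:
  start: (λ.(λ.λ.λ.0) 0) (λ.λ.λ.1)
  →1  (λ.λ.λ.0) (λ.λ.λ.1)
  →2  λ.λ.0

Term B:
  start: (λ.(λ.1) (λ.0) ((λ.(λ.λ.0) (λ.λ.λ.1)) (0 (λ.0)))) (λ.λ.1)
  →1  (λ.λ.λ.1) (λ.0) ((λ.(λ.λ.0) (λ.λ.λ.1)) ((λ.λ.1) (λ.0)))
  →2  (λ.λ.1) ((λ.(λ.λ.0) (λ.λ.λ.1)) ((λ.λ.1) (λ.0)))
  →3  λ.(λ.(λ.λ.0) (λ.λ.λ.1)) ((λ.λ.1) (λ.0))
  →4  λ.(λ.λ.0) (λ.λ.λ.1)
  →5  λ.λ.0

Answer: SAME — A ⇓ λ.λ.0, B ⇓ λ.λ.0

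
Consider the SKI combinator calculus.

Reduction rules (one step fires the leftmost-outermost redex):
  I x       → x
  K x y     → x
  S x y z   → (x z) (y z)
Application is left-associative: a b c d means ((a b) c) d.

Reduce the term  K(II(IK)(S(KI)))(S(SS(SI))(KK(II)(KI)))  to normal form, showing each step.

Answer: normal form = K(S(KI))  (in 4 steps)

Working:
  start: K(II(IK)(S(KI)))(S(SS(SI))(KK(II)(KI)))
  [1] II(IK)(S(KI))
  [2] I(IK)(S(KI))
  [3] IK(S(KI))
  [4] K(S(KI))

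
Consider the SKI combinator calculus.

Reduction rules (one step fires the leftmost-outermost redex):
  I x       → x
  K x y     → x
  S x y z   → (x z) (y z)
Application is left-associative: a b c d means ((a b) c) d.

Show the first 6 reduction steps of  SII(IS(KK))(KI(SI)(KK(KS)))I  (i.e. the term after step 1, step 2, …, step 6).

Answer: after 6 steps: I(IS(KK))(KI(SI)(KK(KS)))

Reduction:
  start: SII(IS(KK))(KI(SI)(KK(KS)))I
  [1] I(IS(KK))(I(IS(KK)))(KI(SI)(KK(KS)))I
  [2] IS(KK)(I(IS(KK)))(KI(SI)(KK(KS)))I
  [3] S(KK)(I(IS(KK)))(KI(SI)(KK(KS)))I
  [4] KK(KI(SI)(KK(KS)))(I(IS(KK))(KI(SI)(KK(KS))))I
  [5] K(I(IS(KK))(KI(SI)(KK(KS))))I
  [6] I(IS(KK))(KI(SI)(KK(KS)))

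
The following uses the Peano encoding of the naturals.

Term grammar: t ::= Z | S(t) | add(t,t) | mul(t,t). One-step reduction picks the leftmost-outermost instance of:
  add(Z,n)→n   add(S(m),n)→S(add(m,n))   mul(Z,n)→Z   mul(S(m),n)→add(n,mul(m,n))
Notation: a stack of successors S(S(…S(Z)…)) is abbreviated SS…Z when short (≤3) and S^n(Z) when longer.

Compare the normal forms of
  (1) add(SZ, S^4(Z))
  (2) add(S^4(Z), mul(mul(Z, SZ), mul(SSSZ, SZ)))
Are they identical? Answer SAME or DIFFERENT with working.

Answer: DIFFERENT — A ⇓ S^5(Z), B ⇓ S^4(Z)

Derivation:
Term A:
  start: add(SZ, S^4(Z))
  [1] S(add(Z, S^4(Z)))
  [2] S^5(Z)

Term B:
  start: add(S^4(Z), mul(mul(Z, SZ), mul(SSSZ, SZ)))
  [1] S(add(SSSZ, mul(mul(Z, SZ), mul(SSSZ, SZ))))
  [2] S(S(add(SSZ, mul(mul(Z, SZ), mul(SSSZ, SZ)))))
  [3] S(S(S(add(SZ, mul(mul(Z, SZ), mul(SSSZ, SZ))))))
  [4] S(S(S(S(add(Z, mul(mul(Z, SZ), mul(SSSZ, SZ)))))))
  [5] S(S(S(S(mul(mul(Z, SZ), mul(SSSZ, SZ))))))
  [6] S(S(S(S(mul(Z, mul(SSSZ, SZ))))))
  [7] S^4(Z)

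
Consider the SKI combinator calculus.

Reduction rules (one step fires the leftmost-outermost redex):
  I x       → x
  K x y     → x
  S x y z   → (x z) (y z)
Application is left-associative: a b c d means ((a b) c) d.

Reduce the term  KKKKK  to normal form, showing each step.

Answer: normal form = K  (in 2 steps)

Derivation:
  start: KKKKK
  →1  KKK
  →2  K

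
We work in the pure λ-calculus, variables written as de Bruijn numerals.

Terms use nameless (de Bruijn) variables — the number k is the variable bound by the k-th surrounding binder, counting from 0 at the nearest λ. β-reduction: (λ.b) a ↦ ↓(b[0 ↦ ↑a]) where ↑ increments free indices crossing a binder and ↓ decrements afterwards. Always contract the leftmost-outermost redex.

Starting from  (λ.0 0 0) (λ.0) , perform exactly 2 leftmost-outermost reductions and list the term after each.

  start: (λ.0 0 0) (λ.0)
  [1] (λ.0) (λ.0) (λ.0)
  [2] (λ.0) (λ.0)

Answer: after 2 steps: (λ.0) (λ.0)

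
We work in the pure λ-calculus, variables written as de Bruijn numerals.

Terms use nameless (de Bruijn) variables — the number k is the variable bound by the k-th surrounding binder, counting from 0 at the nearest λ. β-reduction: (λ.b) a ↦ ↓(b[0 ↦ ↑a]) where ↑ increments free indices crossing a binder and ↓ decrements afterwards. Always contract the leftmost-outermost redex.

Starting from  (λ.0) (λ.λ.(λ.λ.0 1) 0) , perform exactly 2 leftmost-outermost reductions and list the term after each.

Answer: after 2 steps: λ.λ.λ.0 1

Reduction:
  start: (λ.0) (λ.λ.(λ.λ.0 1) 0)
  →1  λ.λ.(λ.λ.0 1) 0
  →2  λ.λ.λ.0 1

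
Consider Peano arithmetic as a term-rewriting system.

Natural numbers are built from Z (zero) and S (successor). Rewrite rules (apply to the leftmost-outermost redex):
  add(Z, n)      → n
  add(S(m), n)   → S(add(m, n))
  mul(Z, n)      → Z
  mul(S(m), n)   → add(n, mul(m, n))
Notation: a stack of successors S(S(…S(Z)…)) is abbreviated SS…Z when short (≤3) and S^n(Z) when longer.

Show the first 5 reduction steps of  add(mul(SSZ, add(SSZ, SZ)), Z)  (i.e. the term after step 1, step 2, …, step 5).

  start: add(mul(SSZ, add(SSZ, SZ)), Z)
  step 1: add(add(add(SSZ, SZ), mul(SZ, add(SSZ, SZ))), Z)
  step 2: add(add(S(add(SZ, SZ)), mul(SZ, add(SSZ, SZ))), Z)
  step 3: add(S(add(add(SZ, SZ), mul(SZ, add(SSZ, SZ)))), Z)
  step 4: S(add(add(add(SZ, SZ), mul(SZ, add(SSZ, SZ))), Z))
  step 5: S(add(add(S(add(Z, SZ)), mul(SZ, add(SSZ, SZ))), Z))

Answer: after 5 steps: S(add(add(S(add(Z, SZ)), mul(SZ, add(SSZ, SZ))), Z))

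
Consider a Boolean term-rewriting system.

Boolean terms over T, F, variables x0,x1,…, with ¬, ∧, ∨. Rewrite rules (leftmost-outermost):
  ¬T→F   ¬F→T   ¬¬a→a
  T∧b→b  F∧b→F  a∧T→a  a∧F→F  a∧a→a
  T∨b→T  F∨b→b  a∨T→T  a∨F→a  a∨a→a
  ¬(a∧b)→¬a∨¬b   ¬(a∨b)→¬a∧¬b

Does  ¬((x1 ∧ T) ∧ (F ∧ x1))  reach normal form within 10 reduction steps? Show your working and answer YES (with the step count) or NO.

Answer: YES — reaches normal form T in 8 ≤ 10 steps

Derivation:
  start: ¬((x1 ∧ T) ∧ (F ∧ x1))
  →1  ¬(x1 ∧ T) ∨ ¬(F ∧ x1)
  →2  (¬x1 ∨ ¬T) ∨ ¬(F ∧ x1)
  →3  (¬x1 ∨ F) ∨ ¬(F ∧ x1)
  →4  ¬x1 ∨ ¬(F ∧ x1)
  →5  ¬x1 ∨ (¬F ∨ ¬x1)
  →6  ¬x1 ∨ (T ∨ ¬x1)
  →7  ¬x1 ∨ T
  →8  T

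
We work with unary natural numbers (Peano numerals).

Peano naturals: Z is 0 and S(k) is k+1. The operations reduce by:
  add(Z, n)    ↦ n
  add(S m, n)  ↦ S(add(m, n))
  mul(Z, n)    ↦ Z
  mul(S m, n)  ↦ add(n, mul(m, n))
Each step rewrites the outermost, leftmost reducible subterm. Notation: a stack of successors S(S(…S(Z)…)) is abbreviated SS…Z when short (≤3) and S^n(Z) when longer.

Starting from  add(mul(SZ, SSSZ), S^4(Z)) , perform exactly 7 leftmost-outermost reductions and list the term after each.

Answer: after 7 steps: S(S(S(add(add(Z, mul(Z, SSSZ)), S^4(Z)))))

Reduction:
  start: add(mul(SZ, SSSZ), S^4(Z))
  step 1: add(add(SSSZ, mul(Z, SSSZ)), S^4(Z))
  step 2: add(S(add(SSZ, mul(Z, SSSZ))), S^4(Z))
  step 3: S(add(add(SSZ, mul(Z, SSSZ)), S^4(Z)))
  step 4: S(add(S(add(SZ, mul(Z, SSSZ))), S^4(Z)))
  step 5: S(S(add(add(SZ, mul(Z, SSSZ)), S^4(Z))))
  step 6: S(S(add(S(add(Z, mul(Z, SSSZ))), S^4(Z))))
  step 7: S(S(S(add(add(Z, mul(Z, SSSZ)), S^4(Z)))))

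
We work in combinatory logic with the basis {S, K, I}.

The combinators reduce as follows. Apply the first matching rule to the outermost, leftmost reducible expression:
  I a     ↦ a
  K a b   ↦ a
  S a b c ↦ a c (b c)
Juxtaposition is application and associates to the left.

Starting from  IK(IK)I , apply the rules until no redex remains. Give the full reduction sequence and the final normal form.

  start: IK(IK)I
  step 1: K(IK)I
  step 2: IK
  step 3: K

Answer: normal form = K  (in 3 steps)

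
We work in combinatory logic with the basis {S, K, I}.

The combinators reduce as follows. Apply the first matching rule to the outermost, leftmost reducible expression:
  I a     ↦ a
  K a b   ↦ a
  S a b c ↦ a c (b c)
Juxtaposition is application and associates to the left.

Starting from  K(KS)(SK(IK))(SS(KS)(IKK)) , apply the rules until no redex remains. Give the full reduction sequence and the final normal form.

Answer: normal form = S  (in 2 steps)

Working:
  start: K(KS)(SK(IK))(SS(KS)(IKK))
  step 1: KS(SS(KS)(IKK))
  step 2: S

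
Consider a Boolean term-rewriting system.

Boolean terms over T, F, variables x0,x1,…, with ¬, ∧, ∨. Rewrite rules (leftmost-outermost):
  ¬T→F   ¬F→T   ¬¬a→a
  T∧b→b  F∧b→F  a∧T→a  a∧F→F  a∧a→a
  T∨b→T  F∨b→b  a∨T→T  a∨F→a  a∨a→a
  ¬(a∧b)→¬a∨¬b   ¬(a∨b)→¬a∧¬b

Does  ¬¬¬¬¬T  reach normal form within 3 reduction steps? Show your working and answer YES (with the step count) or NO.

  start: ¬¬¬¬¬T
  [1] ¬¬¬T
  [2] ¬T
  [3] F

Answer: YES — reaches normal form F in 3 ≤ 3 steps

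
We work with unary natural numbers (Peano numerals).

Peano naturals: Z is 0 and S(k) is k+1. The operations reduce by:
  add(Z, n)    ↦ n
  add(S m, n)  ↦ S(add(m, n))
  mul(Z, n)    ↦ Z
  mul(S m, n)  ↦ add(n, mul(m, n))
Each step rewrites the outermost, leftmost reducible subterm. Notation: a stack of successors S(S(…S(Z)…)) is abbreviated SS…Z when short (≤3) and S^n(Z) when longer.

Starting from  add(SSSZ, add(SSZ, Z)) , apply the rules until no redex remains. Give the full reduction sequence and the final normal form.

  start: add(SSSZ, add(SSZ, Z))
  step 1: S(add(SSZ, add(SSZ, Z)))
  step 2: S(S(add(SZ, add(SSZ, Z))))
  step 3: S(S(S(add(Z, add(SSZ, Z)))))
  step 4: S(S(S(add(SSZ, Z))))
  step 5: S(S(S(S(add(SZ, Z)))))
  step 6: S(S(S(S(S(add(Z, Z))))))
  step 7: S^5(Z)

Answer: normal form = S^5(Z)  (in 7 steps)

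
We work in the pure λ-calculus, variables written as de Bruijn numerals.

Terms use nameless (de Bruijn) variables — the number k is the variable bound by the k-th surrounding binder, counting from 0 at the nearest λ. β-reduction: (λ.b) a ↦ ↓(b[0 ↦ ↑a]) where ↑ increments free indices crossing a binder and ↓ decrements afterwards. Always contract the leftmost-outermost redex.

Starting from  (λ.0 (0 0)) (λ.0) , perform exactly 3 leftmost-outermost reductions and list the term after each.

Answer: after 3 steps: λ.0

Working:
  start: (λ.0 (0 0)) (λ.0)
  →1  (λ.0) ((λ.0) (λ.0))
  →2  (λ.0) (λ.0)
  →3  λ.0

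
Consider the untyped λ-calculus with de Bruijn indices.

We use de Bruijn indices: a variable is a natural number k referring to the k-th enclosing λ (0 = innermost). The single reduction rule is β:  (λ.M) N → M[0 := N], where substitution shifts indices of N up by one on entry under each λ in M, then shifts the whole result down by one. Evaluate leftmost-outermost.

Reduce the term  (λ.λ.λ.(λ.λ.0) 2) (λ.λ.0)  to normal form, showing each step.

Answer: normal form = λ.λ.λ.0  (in 2 steps)

Working:
  start: (λ.λ.λ.(λ.λ.0) 2) (λ.λ.0)
  [1] λ.λ.(λ.λ.0) (λ.λ.0)
  [2] λ.λ.λ.0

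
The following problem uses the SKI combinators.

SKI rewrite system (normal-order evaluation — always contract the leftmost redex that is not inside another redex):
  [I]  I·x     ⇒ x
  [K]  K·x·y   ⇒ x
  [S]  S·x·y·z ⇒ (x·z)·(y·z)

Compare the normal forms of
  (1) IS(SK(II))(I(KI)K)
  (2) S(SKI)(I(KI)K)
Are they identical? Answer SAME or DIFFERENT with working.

Term A:
  start: IS(SK(II))(I(KI)K)
  [1] S(SK(II))(I(KI)K)
  [2] S(SKI)(I(KI)K)
  [3] S(SKI)(KIK)
  [4] S(SKI)I

Term B:
  start: S(SKI)(I(KI)K)
  [1] S(SKI)(KIK)
  [2] S(SKI)I

Answer: SAME — A ⇓ S(SKI)I, B ⇓ S(SKI)I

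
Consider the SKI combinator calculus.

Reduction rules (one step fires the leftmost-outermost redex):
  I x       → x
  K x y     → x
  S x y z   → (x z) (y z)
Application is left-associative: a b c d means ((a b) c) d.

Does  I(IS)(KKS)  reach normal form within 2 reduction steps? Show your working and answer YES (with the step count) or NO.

  start: I(IS)(KKS)
  [1] IS(KKS)
  [2] S(KKS)

Answer: NO — after 2 steps the term is S(KKS), not yet normal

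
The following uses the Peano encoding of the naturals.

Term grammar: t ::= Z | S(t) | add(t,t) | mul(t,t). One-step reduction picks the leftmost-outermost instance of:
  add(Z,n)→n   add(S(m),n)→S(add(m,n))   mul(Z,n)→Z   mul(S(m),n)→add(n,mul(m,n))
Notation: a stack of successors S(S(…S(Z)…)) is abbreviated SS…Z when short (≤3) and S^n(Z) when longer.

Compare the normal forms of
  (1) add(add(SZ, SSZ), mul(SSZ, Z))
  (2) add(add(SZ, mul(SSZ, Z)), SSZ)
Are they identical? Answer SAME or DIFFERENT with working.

Term A:
  start: add(add(SZ, SSZ), mul(SSZ, Z))
  →1  add(S(add(Z, SSZ)), mul(SSZ, Z))
  →2  S(add(add(Z, SSZ), mul(SSZ, Z)))
  →3  S(add(SSZ, mul(SSZ, Z)))
  →4  S(S(add(SZ, mul(SSZ, Z))))
  →5  S(S(S(add(Z, mul(SSZ, Z)))))
  →6  S(S(S(mul(SSZ, Z))))
  →7  S(S(S(add(Z, mul(SZ, Z)))))
  →8  S(S(S(mul(SZ, Z))))
  →9  S(S(S(add(Z, mul(Z, Z)))))
  →10  S(S(S(mul(Z, Z))))
  →11  SSSZ

Term B:
  start: add(add(SZ, mul(SSZ, Z)), SSZ)
  →1  add(S(add(Z, mul(SSZ, Z))), SSZ)
  →2  S(add(add(Z, mul(SSZ, Z)), SSZ))
  →3  S(add(mul(SSZ, Z), SSZ))
  →4  S(add(add(Z, mul(SZ, Z)), SSZ))
  →5  S(add(mul(SZ, Z), SSZ))
  →6  S(add(add(Z, mul(Z, Z)), SSZ))
  →7  S(add(mul(Z, Z), SSZ))
  →8  S(add(Z, SSZ))
  →9  SSSZ

Answer: SAME — A ⇓ SSSZ, B ⇓ SSSZ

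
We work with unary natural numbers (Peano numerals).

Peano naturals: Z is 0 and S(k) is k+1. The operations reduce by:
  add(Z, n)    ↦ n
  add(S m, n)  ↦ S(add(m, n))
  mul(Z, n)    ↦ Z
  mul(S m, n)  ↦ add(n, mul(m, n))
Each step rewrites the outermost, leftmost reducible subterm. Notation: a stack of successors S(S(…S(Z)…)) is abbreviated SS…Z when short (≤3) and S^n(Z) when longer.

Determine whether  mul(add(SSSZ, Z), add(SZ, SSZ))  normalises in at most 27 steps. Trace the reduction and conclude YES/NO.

  start: mul(add(SSSZ, Z), add(SZ, SSZ))
  step 1: mul(S(add(SSZ, Z)), add(SZ, SSZ))
  step 2: add(add(SZ, SSZ), mul(add(SSZ, Z), add(SZ, SSZ)))
  step 3: add(S(add(Z, SSZ)), mul(add(SSZ, Z), add(SZ, SSZ)))
  step 4: S(add(add(Z, SSZ), mul(add(SSZ, Z), add(SZ, SSZ))))
  step 5: S(add(SSZ, mul(add(SSZ, Z), add(SZ, SSZ))))
  step 6: S(S(add(SZ, mul(add(SSZ, Z), add(SZ, SSZ)))))
  step 7: S(S(S(add(Z, mul(add(SSZ, Z), add(SZ, SSZ))))))
  step 8: S(S(S(mul(add(SSZ, Z), add(SZ, SSZ)))))
  step 9: S(S(S(mul(S(add(SZ, Z)), add(SZ, SSZ)))))
  step 10: S(S(S(add(add(SZ, SSZ), mul(add(SZ, Z), add(SZ, SSZ))))))
  step 11: S(S(S(add(S(add(Z, SSZ)), mul(add(SZ, Z), add(SZ, SSZ))))))
  step 12: S(S(S(S(add(add(Z, SSZ), mul(add(SZ, Z), add(SZ, SSZ)))))))
  step 13: S(S(S(S(add(SSZ, mul(add(SZ, Z), add(SZ, SSZ)))))))
  step 14: S(S(S(S(S(add(SZ, mul(add(SZ, Z), add(SZ, SSZ))))))))
  step 15: S(S(S(S(S(S(add(Z, mul(add(SZ, Z), add(SZ, SSZ)))))))))
  step 16: S(S(S(S(S(S(mul(add(SZ, Z), add(SZ, SSZ))))))))
  step 17: S(S(S(S(S(S(mul(S(add(Z, Z)), add(SZ, SSZ))))))))
  step 18: S(S(S(S(S(S(add(add(SZ, SSZ), mul(add(Z, Z), add(SZ, SSZ)))))))))
  step 19: S(S(S(S(S(S(add(S(add(Z, SSZ)), mul(add(Z, Z), add(SZ, SSZ)))))))))
  step 20: S(S(S(S(S(S(S(add(add(Z, SSZ), mul(add(Z, Z), add(SZ, SSZ))))))))))
  step 21: S(S(S(S(S(S(S(add(SSZ, mul(add(Z, Z), add(SZ, SSZ))))))))))
  step 22: S(S(S(S(S(S(S(S(add(SZ, mul(add(Z, Z), add(SZ, SSZ)))))))))))
  step 23: S(S(S(S(S(S(S(S(S(add(Z, mul(add(Z, Z), add(SZ, SSZ))))))))))))
  step 24: S(S(S(S(S(S(S(S(S(mul(add(Z, Z), add(SZ, SSZ)))))))))))
  step 25: S(S(S(S(S(S(S(S(S(mul(Z, add(SZ, SSZ)))))))))))
  step 26: S^9(Z)

Answer: YES — reaches normal form S^9(Z) in 26 ≤ 27 steps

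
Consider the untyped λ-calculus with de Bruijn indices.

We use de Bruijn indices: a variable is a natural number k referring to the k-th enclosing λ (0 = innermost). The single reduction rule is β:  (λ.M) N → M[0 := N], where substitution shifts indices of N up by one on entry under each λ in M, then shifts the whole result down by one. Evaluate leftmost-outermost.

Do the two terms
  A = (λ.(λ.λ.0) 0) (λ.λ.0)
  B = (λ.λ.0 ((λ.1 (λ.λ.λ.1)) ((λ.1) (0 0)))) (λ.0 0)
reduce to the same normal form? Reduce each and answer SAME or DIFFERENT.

Term A:
  start: (λ.(λ.λ.0) 0) (λ.λ.0)
  [1] (λ.λ.0) (λ.λ.0)
  [2] λ.0

Term B:
  start: (λ.λ.0 ((λ.1 (λ.λ.λ.1)) ((λ.1) (0 0)))) (λ.0 0)
  [1] λ.0 ((λ.1 (λ.λ.λ.1)) ((λ.1) (0 0)))
  [2] λ.0 (0 (λ.λ.λ.1))

Answer: DIFFERENT — A ⇓ λ.0, B ⇓ λ.0 (0 (λ.λ.λ.1))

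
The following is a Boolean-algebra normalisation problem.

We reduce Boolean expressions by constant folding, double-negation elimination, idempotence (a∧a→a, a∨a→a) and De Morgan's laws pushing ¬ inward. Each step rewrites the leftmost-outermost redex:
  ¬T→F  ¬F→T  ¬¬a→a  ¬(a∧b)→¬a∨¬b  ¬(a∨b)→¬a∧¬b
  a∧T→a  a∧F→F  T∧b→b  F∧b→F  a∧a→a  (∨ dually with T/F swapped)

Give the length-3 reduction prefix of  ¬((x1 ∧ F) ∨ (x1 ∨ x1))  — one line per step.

  start: ¬((x1 ∧ F) ∨ (x1 ∨ x1))
  step 1: ¬(x1 ∧ F) ∧ ¬(x1 ∨ x1)
  step 2: (¬x1 ∨ ¬F) ∧ ¬(x1 ∨ x1)
  step 3: (¬x1 ∨ T) ∧ ¬(x1 ∨ x1)

Answer: after 3 steps: (¬x1 ∨ T) ∧ ¬(x1 ∨ x1)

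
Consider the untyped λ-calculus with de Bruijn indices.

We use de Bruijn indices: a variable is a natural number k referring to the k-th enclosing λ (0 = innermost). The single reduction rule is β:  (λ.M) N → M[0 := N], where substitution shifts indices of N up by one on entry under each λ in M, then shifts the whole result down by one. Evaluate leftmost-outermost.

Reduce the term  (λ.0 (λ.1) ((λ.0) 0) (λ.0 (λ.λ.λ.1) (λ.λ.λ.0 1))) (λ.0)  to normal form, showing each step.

  start: (λ.0 (λ.1) ((λ.0) 0) (λ.0 (λ.λ.λ.1) (λ.λ.λ.0 1))) (λ.0)
  →1  (λ.0) (λ.λ.0) ((λ.0) (λ.0)) (λ.0 (λ.λ.λ.1) (λ.λ.λ.0 1))
  →2  (λ.λ.0) ((λ.0) (λ.0)) (λ.0 (λ.λ.λ.1) (λ.λ.λ.0 1))
  →3  (λ.0) (λ.0 (λ.λ.λ.1) (λ.λ.λ.0 1))
  →4  λ.0 (λ.λ.λ.1) (λ.λ.λ.0 1)

Answer: normal form = λ.0 (λ.λ.λ.1) (λ.λ.λ.0 1)  (in 4 steps)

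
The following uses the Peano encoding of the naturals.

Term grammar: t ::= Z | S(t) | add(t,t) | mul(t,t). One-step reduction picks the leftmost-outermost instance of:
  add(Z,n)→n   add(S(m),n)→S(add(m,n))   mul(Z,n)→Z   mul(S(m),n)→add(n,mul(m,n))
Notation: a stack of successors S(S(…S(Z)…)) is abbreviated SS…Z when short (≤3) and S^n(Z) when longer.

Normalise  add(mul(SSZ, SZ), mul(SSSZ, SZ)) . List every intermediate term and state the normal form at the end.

  start: add(mul(SSZ, SZ), mul(SSSZ, SZ))
  step 1: add(add(SZ, mul(SZ, SZ)), mul(SSSZ, SZ))
  step 2: add(S(add(Z, mul(SZ, SZ))), mul(SSSZ, SZ))
  step 3: S(add(add(Z, mul(SZ, SZ)), mul(SSSZ, SZ)))
  step 4: S(add(mul(SZ, SZ), mul(SSSZ, SZ)))
  step 5: S(add(add(SZ, mul(Z, SZ)), mul(SSSZ, SZ)))
  step 6: S(add(S(add(Z, mul(Z, SZ))), mul(SSSZ, SZ)))
  step 7: S(S(add(add(Z, mul(Z, SZ)), mul(SSSZ, SZ))))
  step 8: S(S(add(mul(Z, SZ), mul(SSSZ, SZ))))
  step 9: S(S(add(Z, mul(SSSZ, SZ))))
  step 10: S(S(mul(SSSZ, SZ)))
  step 11: S(S(add(SZ, mul(SSZ, SZ))))
  step 12: S(S(S(add(Z, mul(SSZ, SZ)))))
  step 13: S(S(S(mul(SSZ, SZ))))
  step 14: S(S(S(add(SZ, mul(SZ, SZ)))))
  step 15: S(S(S(S(add(Z, mul(SZ, SZ))))))
  step 16: S(S(S(S(mul(SZ, SZ)))))
  step 17: S(S(S(S(add(SZ, mul(Z, SZ))))))
  step 18: S(S(S(S(S(add(Z, mul(Z, SZ)))))))
  step 19: S(S(S(S(S(mul(Z, SZ))))))
  step 20: S^5(Z)

Answer: normal form = S^5(Z)  (in 20 steps)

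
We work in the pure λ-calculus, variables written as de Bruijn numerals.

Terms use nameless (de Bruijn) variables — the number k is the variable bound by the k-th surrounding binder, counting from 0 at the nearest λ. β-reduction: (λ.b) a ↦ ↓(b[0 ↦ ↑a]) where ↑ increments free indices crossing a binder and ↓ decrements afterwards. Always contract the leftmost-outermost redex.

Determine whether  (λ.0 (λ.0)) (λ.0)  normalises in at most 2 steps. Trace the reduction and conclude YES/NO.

Answer: YES — reaches normal form λ.0 in 2 ≤ 2 steps

Working:
  start: (λ.0 (λ.0)) (λ.0)
  step 1: (λ.0) (λ.0)
  step 2: λ.0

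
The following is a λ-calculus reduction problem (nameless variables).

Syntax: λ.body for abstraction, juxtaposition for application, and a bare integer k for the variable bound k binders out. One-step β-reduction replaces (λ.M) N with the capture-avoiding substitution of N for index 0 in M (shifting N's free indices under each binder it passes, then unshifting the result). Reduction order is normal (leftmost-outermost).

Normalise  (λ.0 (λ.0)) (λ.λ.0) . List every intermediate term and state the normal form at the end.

  start: (λ.0 (λ.0)) (λ.λ.0)
  step 1: (λ.λ.0) (λ.0)
  step 2: λ.0

Answer: normal form = λ.0  (in 2 steps)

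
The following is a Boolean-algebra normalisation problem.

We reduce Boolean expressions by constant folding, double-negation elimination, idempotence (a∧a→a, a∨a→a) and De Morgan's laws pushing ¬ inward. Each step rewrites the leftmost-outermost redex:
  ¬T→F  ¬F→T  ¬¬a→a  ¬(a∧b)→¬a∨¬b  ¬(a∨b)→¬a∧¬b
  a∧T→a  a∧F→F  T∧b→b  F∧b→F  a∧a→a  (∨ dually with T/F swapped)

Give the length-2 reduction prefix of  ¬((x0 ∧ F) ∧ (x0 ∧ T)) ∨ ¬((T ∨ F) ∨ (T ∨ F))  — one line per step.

  start: ¬((x0 ∧ F) ∧ (x0 ∧ T)) ∨ ¬((T ∨ F) ∨ (T ∨ F))
  [1] (¬(x0 ∧ F) ∨ ¬(x0 ∧ T)) ∨ ¬((T ∨ F) ∨ (T ∨ F))
  [2] ((¬x0 ∨ ¬F) ∨ ¬(x0 ∧ T)) ∨ ¬((T ∨ F) ∨ (T ∨ F))

Answer: after 2 steps: ((¬x0 ∨ ¬F) ∨ ¬(x0 ∧ T)) ∨ ¬((T ∨ F) ∨ (T ∨ F))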